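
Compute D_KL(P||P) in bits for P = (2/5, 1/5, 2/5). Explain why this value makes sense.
0.0000 bits

KL divergence satisfies the Gibbs inequality: D_KL(P||Q) ≥ 0 for all distributions P, Q.

D_KL(P||Q) = Σ p(x) log(p(x)/q(x))
Each term is p(x) × log_2(p(x)/p(x)) = p(x) × log_2(1) = 0, so the sum is 0.
D_KL(P||Q) = 0.0000 bits

When P = Q, the KL divergence is exactly 0, as there is no 'divergence' between identical distributions.

This non-negativity is a fundamental property: relative entropy cannot be negative because it measures how different Q is from P.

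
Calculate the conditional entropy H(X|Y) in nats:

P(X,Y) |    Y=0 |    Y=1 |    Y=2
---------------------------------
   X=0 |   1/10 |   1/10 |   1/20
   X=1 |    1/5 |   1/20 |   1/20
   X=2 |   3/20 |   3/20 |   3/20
1.0184 nats

Using the chain rule: H(X|Y) = H(X,Y) - H(Y)

First, compute H(X,Y) = 2.0855 nats

Marginal P(Y) = (9/20, 3/10, 1/4)
H(Y) = 1.0671 nats

H(X|Y) = H(X,Y) - H(Y) = 2.0855 - 1.0671 = 1.0184 nats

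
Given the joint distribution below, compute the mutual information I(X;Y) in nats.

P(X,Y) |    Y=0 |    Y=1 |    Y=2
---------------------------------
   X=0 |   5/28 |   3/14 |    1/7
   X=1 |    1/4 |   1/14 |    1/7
0.0408 nats

Mutual information: I(X;Y) = H(X) + H(Y) - H(X,Y)

Marginals:
P(X) = (15/28, 13/28), H(X) = 0.6906 nats
P(Y) = (3/7, 2/7, 2/7), H(Y) = 1.0790 nats

Joint entropy: H(X,Y) = 1.7288 nats

I(X;Y) = 0.6906 + 1.0790 - 1.7288 = 0.0408 nats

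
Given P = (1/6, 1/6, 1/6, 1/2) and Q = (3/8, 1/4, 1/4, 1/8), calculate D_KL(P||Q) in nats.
0.4228 nats

KL divergence: D_KL(P||Q) = Σ p(x) log(p(x)/q(x))

Computing term by term:
  x=0: 1/6 × log_e[(1/6)/(3/8)] = 1/6 × -0.8109 = -0.1352
  x=1: 1/6 × log_e[(1/6)/(1/4)] = 1/6 × -0.4055 = -0.0676
  x=2: 1/6 × log_e[(1/6)/(1/4)] = 1/6 × -0.4055 = -0.0676
  x=3: 1/2 × log_e[(1/2)/(1/8)] = 1/2 × 1.3863 = 0.6931

D_KL(P||Q) = 0.4228 nats

Note: KL divergence is always non-negative and equals 0 iff P = Q.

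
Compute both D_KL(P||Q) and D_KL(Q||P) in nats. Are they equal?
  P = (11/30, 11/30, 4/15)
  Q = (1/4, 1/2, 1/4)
D_KL(P||Q) = 0.0439, D_KL(Q||P) = 0.0432

KL divergence is not symmetric: D_KL(P||Q) ≠ D_KL(Q||P) in general.

D_KL(P||Q) = 0.0439 nats
D_KL(Q||P) = 0.0432 nats

No, they are not equal!

This asymmetry is why KL divergence is not a true distance metric.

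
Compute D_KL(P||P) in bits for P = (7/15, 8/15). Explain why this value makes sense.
0.0000 bits

KL divergence satisfies the Gibbs inequality: D_KL(P||Q) ≥ 0 for all distributions P, Q.

D_KL(P||Q) = Σ p(x) log(p(x)/q(x))
Each term is p(x) × log_2(p(x)/p(x)) = p(x) × log_2(1) = 0, so the sum is 0.
D_KL(P||Q) = 0.0000 bits

When P = Q, the KL divergence is exactly 0, as there is no 'divergence' between identical distributions.

This non-negativity is a fundamental property: relative entropy cannot be negative because it measures how different Q is from P.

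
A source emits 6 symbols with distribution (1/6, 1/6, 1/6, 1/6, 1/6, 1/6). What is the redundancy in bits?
0.0000 bits

Redundancy measures how far a source is from maximum entropy:
R = H_max - H(X)

Maximum entropy for 6 symbols: H_max = log_2(6) = 2.5850 bits
Actual entropy: H(X) = 2.5850 bits
Redundancy: R = 2.5850 - 2.5850 = 0.0000 bits

This redundancy represents potential for compression: the source could be compressed by 0.0000 bits per symbol.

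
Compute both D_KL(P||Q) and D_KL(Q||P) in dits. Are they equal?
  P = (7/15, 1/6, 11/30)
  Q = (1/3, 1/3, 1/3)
D_KL(P||Q) = 0.0332, D_KL(Q||P) = 0.0378

KL divergence is not symmetric: D_KL(P||Q) ≠ D_KL(Q||P) in general.

D_KL(P||Q) = 0.0332 dits
D_KL(Q||P) = 0.0378 dits

No, they are not equal!

This asymmetry is why KL divergence is not a true distance metric.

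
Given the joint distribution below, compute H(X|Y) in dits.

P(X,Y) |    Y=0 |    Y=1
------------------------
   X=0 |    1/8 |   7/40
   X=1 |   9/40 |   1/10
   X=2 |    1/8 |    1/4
0.4540 dits

Using the chain rule: H(X|Y) = H(X,Y) - H(Y)

First, compute H(X,Y) = 0.7545 dits

Marginal P(Y) = (19/40, 21/40)
H(Y) = 0.3005 dits

H(X|Y) = H(X,Y) - H(Y) = 0.7545 - 0.3005 = 0.4540 dits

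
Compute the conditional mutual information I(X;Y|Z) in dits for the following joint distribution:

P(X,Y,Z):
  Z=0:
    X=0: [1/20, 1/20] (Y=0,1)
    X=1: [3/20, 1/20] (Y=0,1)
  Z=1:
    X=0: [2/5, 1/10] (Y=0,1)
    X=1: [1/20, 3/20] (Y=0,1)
0.0446 dits

Conditional mutual information: I(X;Y|Z) = H(X|Z) + H(Y|Z) - H(X,Y|Z)

H(Z) = 0.2653
H(X,Z) = 0.5301 → H(X|Z) = 0.2648
H(Y,Z) = 0.5464 → H(Y|Z) = 0.2811
H(X,Y,Z) = 0.7666 → H(X,Y|Z) = 0.5013

I(X;Y|Z) = 0.2648 + 0.2811 - 0.5013 = 0.0446 dits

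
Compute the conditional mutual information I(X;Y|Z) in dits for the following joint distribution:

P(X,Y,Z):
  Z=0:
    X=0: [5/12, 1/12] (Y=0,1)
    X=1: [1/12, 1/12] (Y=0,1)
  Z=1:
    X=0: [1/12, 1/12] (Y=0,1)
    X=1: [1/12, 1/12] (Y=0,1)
0.0148 dits

Conditional mutual information: I(X;Y|Z) = H(X|Z) + H(Y|Z) - H(X,Y|Z)

H(Z) = 0.2764
H(X,Z) = 0.5396 → H(X|Z) = 0.2632
H(Y,Z) = 0.5396 → H(Y|Z) = 0.2632
H(X,Y,Z) = 0.7879 → H(X,Y|Z) = 0.5115

I(X;Y|Z) = 0.2632 + 0.2632 - 0.5115 = 0.0148 dits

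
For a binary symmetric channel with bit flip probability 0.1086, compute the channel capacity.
0.5043 bits

For a binary symmetric channel (BSC) with error probability p:
Capacity C = 1 - H(p) bits per symbol

where H(p) = -p log₂(p) - (1-p) log₂(1-p) is the binary entropy function.

H(0.1086) = 0.4957 bits
C = 1 - 0.4957 = 0.5043 bits per symbol

This means we can reliably transmit up to 0.5043 bits of information per channel use.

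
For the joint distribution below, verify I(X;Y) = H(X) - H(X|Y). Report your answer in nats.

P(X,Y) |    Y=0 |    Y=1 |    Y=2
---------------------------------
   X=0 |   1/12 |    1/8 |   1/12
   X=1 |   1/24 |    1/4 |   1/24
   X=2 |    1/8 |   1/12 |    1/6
I(X;Y) = 0.1058 nats

Mutual information has multiple equivalent forms:
- I(X;Y) = H(X) - H(X|Y)
- I(X;Y) = H(Y) - H(Y|X)
- I(X;Y) = H(X) + H(Y) - H(X,Y)

Computing all quantities:
H(X) = 1.0934, H(Y) = 1.0635, H(X,Y) = 2.0511
H(X|Y) = 0.9876, H(Y|X) = 0.9577

Verification:
H(X) - H(X|Y) = 1.0934 - 0.9876 = 0.1058
H(Y) - H(Y|X) = 1.0635 - 0.9577 = 0.1058
H(X) + H(Y) - H(X,Y) = 1.0934 + 1.0635 - 2.0511 = 0.1058

All forms give I(X;Y) = 0.1058 nats. ✓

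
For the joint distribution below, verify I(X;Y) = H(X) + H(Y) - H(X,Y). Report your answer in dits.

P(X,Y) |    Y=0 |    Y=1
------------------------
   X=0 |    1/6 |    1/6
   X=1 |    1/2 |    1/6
I(X;Y) = 0.0133 dits

Mutual information has multiple equivalent forms:
- I(X;Y) = H(X) - H(X|Y)
- I(X;Y) = H(Y) - H(Y|X)
- I(X;Y) = H(X) + H(Y) - H(X,Y)

Computing all quantities:
H(X) = 0.2764, H(Y) = 0.2764, H(X,Y) = 0.5396
H(X|Y) = 0.2632, H(Y|X) = 0.2632

Verification:
H(X) - H(X|Y) = 0.2764 - 0.2632 = 0.0133
H(Y) - H(Y|X) = 0.2764 - 0.2632 = 0.0133
H(X) + H(Y) - H(X,Y) = 0.2764 + 0.2764 - 0.5396 = 0.0133

All forms give I(X;Y) = 0.0133 dits. ✓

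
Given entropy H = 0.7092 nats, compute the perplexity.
2.0324

Perplexity is e^H (or exp(H) for natural log).

H = 0.7092 nats
Perplexity = e^0.7092 = 2.0324

Interpretation: The model's uncertainty is equivalent to choosing uniformly among 2.0 options.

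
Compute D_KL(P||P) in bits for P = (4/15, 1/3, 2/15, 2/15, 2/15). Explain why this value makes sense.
0.0000 bits

KL divergence satisfies the Gibbs inequality: D_KL(P||Q) ≥ 0 for all distributions P, Q.

D_KL(P||Q) = Σ p(x) log(p(x)/q(x))
Each term is p(x) × log_2(p(x)/p(x)) = p(x) × log_2(1) = 0, so the sum is 0.
D_KL(P||Q) = 0.0000 bits

When P = Q, the KL divergence is exactly 0, as there is no 'divergence' between identical distributions.

This non-negativity is a fundamental property: relative entropy cannot be negative because it measures how different Q is from P.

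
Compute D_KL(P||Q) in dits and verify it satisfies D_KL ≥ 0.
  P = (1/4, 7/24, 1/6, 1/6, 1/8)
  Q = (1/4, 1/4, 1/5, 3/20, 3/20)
0.0041 dits

KL divergence satisfies the Gibbs inequality: D_KL(P||Q) ≥ 0 for all distributions P, Q.

D_KL(P||Q) = Σ p(x) log(p(x)/q(x))
Term by term:
  x=0: 1/4 × log_10[(1/4)/(1/4)] = 0.0000
  x=1: 7/24 × log_10[(7/24)/(1/4)] = 0.0195
  x=2: 1/6 × log_10[(1/6)/(1/5)] = -0.0132
  x=3: 1/6 × log_10[(1/6)/(3/20)] = 0.0076
  x=4: 1/8 × log_10[(1/8)/(3/20)] = -0.0099
D_KL(P||Q) = 0.0041 dits

D_KL(P||Q) = 0.0041 ≥ 0 ✓

This non-negativity is a fundamental property: relative entropy cannot be negative because it measures how different Q is from P.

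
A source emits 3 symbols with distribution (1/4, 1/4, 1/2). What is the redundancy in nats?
0.0589 nats

Redundancy measures how far a source is from maximum entropy:
R = H_max - H(X)

Maximum entropy for 3 symbols: H_max = log_e(3) = 1.0986 nats
Actual entropy: H(X) = 1.0397 nats
Redundancy: R = 1.0986 - 1.0397 = 0.0589 nats

This redundancy represents potential for compression: the source could be compressed by 0.0589 nats per symbol.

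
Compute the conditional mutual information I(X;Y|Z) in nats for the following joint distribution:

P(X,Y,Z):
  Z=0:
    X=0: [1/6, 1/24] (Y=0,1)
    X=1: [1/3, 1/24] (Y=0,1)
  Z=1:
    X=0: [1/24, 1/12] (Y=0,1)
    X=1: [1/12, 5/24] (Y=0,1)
0.0046 nats

Conditional mutual information: I(X;Y|Z) = H(X|Z) + H(Y|Z) - H(X,Y|Z)

H(Z) = 0.6792
H(X,Z) = 1.3139 → H(X|Z) = 0.6347
H(Y,Z) = 1.1730 → H(Y|Z) = 0.4938
H(X,Y,Z) = 1.8030 → H(X,Y|Z) = 1.1238

I(X;Y|Z) = 0.6347 + 0.4938 - 1.1238 = 0.0046 nats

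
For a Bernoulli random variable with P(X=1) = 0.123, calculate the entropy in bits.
0.5379 bits

The binary entropy function is:
H(p) = -p log(p) - (1-p) log(1-p)

H(0.123) = -0.123 × log_2(0.123) - 0.877 × log_2(0.877)
H(0.123) = 0.5379 bits

Note: Binary entropy is maximized at p=0.5 (H=1 bit) and minimized at p=0 or p=1 (H=0).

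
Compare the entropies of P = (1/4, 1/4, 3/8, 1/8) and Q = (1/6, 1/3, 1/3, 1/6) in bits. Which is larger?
Q

Computing entropies in bits:
H(P) = 1.9056
H(Q) = 1.9183

Distribution Q has higher entropy.

Intuition: The distribution closer to uniform (more spread out) has higher entropy.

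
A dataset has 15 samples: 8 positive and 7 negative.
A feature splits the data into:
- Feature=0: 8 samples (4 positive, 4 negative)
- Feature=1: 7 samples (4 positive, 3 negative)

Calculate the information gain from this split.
0.0037 bits

Information Gain = H(Y) - H(Y|Feature)

Before split:
P(positive) = 8/15 = 0.5333
H(Y) = 0.9968 bits

After split:
Feature=0: H = 1.0000 bits (weight = 8/15)
Feature=1: H = 0.9852 bits (weight = 7/15)
H(Y|Feature) = (8/15)×1.0000 + (7/15)×0.9852 = 0.9931 bits

Information Gain = 0.9968 - 0.9931 = 0.0037 bits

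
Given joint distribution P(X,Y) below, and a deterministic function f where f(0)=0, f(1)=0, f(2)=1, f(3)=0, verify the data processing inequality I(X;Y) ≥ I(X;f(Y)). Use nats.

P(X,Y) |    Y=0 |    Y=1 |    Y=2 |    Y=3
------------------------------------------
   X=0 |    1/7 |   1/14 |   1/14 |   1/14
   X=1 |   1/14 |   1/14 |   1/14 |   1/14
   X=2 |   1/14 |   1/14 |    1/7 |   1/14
I(X;Y) = 0.0284, I(X;f(Y)) = 0.0185, inequality holds: 0.0284 ≥ 0.0185

Data Processing Inequality: For any Markov chain X → Y → Z, we have I(X;Y) ≥ I(X;Z).

Here Z = f(Y) is a deterministic function of Y, forming X → Y → Z.

Original I(X;Y) = 0.0284 nats

After applying f:
P(X,Z) where Z=f(Y):
- P(X,Z=0) = P(X,Y=0) + P(X,Y=1) + P(X,Y=3)
- P(X,Z=1) = P(X,Y=2)

I(X;Z) = I(X;f(Y)) = 0.0185 nats

Verification: 0.0284 ≥ 0.0185 ✓

Information cannot be created by processing; the function f can only lose information about X.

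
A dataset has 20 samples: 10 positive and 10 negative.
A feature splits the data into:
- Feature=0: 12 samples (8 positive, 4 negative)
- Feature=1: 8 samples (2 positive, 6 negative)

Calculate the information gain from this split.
0.1245 bits

Information Gain = H(Y) - H(Y|Feature)

Before split:
P(positive) = 10/20 = 0.5000
H(Y) = 1.0000 bits

After split:
Feature=0: H = 0.9183 bits (weight = 12/20)
Feature=1: H = 0.8113 bits (weight = 8/20)
H(Y|Feature) = (12/20)×0.9183 + (8/20)×0.8113 = 0.8755 bits

Information Gain = 1.0000 - 0.8755 = 0.1245 bits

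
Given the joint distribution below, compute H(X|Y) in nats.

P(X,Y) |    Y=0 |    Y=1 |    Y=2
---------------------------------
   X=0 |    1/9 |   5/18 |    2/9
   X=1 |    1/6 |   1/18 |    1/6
0.6027 nats

Using the chain rule: H(X|Y) = H(X,Y) - H(Y)

First, compute H(X,Y) = 1.6920 nats

Marginal P(Y) = (5/18, 1/3, 7/18)
H(Y) = 1.0893 nats

H(X|Y) = H(X,Y) - H(Y) = 1.6920 - 1.0893 = 0.6027 nats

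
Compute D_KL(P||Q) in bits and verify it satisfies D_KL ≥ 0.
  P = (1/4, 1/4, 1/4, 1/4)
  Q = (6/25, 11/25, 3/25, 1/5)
0.1560 bits

KL divergence satisfies the Gibbs inequality: D_KL(P||Q) ≥ 0 for all distributions P, Q.

D_KL(P||Q) = Σ p(x) log(p(x)/q(x))
Term by term:
  x=0: 1/4 × log_2[(1/4)/(6/25)] = 0.0147
  x=1: 1/4 × log_2[(1/4)/(11/25)] = -0.2039
  x=2: 1/4 × log_2[(1/4)/(3/25)] = 0.2647
  x=3: 1/4 × log_2[(1/4)/(1/5)] = 0.0805
D_KL(P||Q) = 0.1560 bits

D_KL(P||Q) = 0.1560 ≥ 0 ✓

This non-negativity is a fundamental property: relative entropy cannot be negative because it measures how different Q is from P.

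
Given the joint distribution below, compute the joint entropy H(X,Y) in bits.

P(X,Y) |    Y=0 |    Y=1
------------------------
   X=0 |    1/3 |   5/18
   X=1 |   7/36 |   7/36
1.9604 bits

Joint entropy is H(X,Y) = -Σ_{x,y} p(x,y) log p(x,y).

Summing over all non-zero entries:
H(X,Y) = -[1/3·log_2(1/3) + 5/18·log_2(5/18) + 7/36·log_2(7/36) + 7/36·log_2(7/36)]
H(X,Y) = 1.9604 bits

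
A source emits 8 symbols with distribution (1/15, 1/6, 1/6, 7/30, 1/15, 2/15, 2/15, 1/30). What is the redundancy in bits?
0.1888 bits

Redundancy measures how far a source is from maximum entropy:
R = H_max - H(X)

Maximum entropy for 8 symbols: H_max = log_2(8) = 3.0000 bits
Actual entropy: H(X) = 2.8112 bits
Redundancy: R = 3.0000 - 2.8112 = 0.1888 bits

This redundancy represents potential for compression: the source could be compressed by 0.1888 bits per symbol.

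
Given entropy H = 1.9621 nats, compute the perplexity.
7.1143

Perplexity is e^H (or exp(H) for natural log).

H = 1.9621 nats
Perplexity = e^1.9621 = 7.1143

Interpretation: The model's uncertainty is equivalent to choosing uniformly among 7.1 options.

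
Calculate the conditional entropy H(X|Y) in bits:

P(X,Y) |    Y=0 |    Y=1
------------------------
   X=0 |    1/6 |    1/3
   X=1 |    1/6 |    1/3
1.0000 bits

Using the chain rule: H(X|Y) = H(X,Y) - H(Y)

First, compute H(X,Y) = 1.9183 bits

Marginal P(Y) = (1/3, 2/3)
H(Y) = 0.9183 bits

H(X|Y) = H(X,Y) - H(Y) = 1.9183 - 0.9183 = 1.0000 bits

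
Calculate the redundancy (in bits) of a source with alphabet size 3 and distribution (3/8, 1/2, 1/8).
0.1793 bits

Redundancy measures how far a source is from maximum entropy:
R = H_max - H(X)

Maximum entropy for 3 symbols: H_max = log_2(3) = 1.5850 bits
Actual entropy: H(X) = 1.4056 bits
Redundancy: R = 1.5850 - 1.4056 = 0.1793 bits

This redundancy represents potential for compression: the source could be compressed by 0.1793 bits per symbol.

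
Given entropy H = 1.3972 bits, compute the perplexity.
2.6339

Perplexity is 2^H (or exp(H) for natural log).

H = 1.3972 bits
Perplexity = 2^1.3972 = 2.6339

Interpretation: The model's uncertainty is equivalent to choosing uniformly among 2.6 options.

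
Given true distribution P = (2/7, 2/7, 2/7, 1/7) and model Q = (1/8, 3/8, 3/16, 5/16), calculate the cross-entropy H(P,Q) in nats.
1.5188 nats

Cross-entropy: H(P,Q) = -Σ p(x) log q(x)

Alternatively: H(P,Q) = H(P) + D_KL(P||Q)
H(P) = 1.3518 nats
D_KL(P||Q) = 0.1670 nats

H(P,Q) = 1.3518 + 0.1670 = 1.5188 nats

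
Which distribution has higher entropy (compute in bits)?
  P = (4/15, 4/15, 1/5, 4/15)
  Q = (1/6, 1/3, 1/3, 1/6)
P

Computing entropies in bits:
H(P) = 1.9899
H(Q) = 1.9183

Distribution P has higher entropy.

Intuition: The distribution closer to uniform (more spread out) has higher entropy.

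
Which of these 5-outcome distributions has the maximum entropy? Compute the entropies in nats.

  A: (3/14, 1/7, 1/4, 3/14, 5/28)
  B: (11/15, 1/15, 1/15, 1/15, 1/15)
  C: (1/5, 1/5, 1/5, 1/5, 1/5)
C

For a discrete distribution over n outcomes, entropy is maximized by the uniform distribution.

Computing entropies:
H(A) = 1.5924 nats
H(B) = 0.9496 nats
H(C) = 1.6094 nats

The uniform distribution (where all probabilities equal 1/5) achieves the maximum entropy of log_e(5) = 1.6094 nats.

Distribution C has the highest entropy.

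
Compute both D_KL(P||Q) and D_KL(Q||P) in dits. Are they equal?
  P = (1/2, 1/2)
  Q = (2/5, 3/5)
D_KL(P||Q) = 0.0089, D_KL(Q||P) = 0.0087

KL divergence is not symmetric: D_KL(P||Q) ≠ D_KL(Q||P) in general.

D_KL(P||Q) = 0.0089 dits
D_KL(Q||P) = 0.0087 dits

No, they are not equal!

This asymmetry is why KL divergence is not a true distance metric.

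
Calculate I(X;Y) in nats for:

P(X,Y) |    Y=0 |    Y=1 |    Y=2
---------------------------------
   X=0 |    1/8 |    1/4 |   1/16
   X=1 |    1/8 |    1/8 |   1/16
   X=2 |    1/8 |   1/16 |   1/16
0.0356 nats

Mutual information: I(X;Y) = H(X) + H(Y) - H(X,Y)

Marginals:
P(X) = (7/16, 5/16, 1/4), H(X) = 1.0717 nats
P(Y) = (3/8, 7/16, 3/16), H(Y) = 1.0434 nats

Joint entropy: H(X,Y) = 2.0794 nats

I(X;Y) = 1.0717 + 1.0434 - 2.0794 = 0.0356 nats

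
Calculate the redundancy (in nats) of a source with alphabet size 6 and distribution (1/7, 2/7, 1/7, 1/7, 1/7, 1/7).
0.0439 nats

Redundancy measures how far a source is from maximum entropy:
R = H_max - H(X)

Maximum entropy for 6 symbols: H_max = log_e(6) = 1.7918 nats
Actual entropy: H(X) = 1.7479 nats
Redundancy: R = 1.7918 - 1.7479 = 0.0439 nats

This redundancy represents potential for compression: the source could be compressed by 0.0439 nats per symbol.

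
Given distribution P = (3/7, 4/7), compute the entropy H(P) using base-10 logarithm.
0.2966 dits

Shannon entropy is H(X) = -Σ p(x) log p(x).

For P = (3/7, 4/7):
H = -3/7 × log_10(3/7) -4/7 × log_10(4/7)
H = 0.2966 dits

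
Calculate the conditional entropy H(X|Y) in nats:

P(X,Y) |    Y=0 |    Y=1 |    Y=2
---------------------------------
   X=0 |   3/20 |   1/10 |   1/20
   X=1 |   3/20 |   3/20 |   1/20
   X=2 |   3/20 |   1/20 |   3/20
1.0354 nats

Using the chain rule: H(X|Y) = H(X,Y) - H(Y)

First, compute H(X,Y) = 2.1025 nats

Marginal P(Y) = (9/20, 3/10, 1/4)
H(Y) = 1.0671 nats

H(X|Y) = H(X,Y) - H(Y) = 2.1025 - 1.0671 = 1.0354 nats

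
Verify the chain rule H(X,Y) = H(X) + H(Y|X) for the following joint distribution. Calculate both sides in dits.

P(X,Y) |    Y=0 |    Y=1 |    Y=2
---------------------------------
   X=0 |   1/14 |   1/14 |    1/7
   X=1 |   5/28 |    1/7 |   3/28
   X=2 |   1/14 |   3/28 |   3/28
H(X,Y) = 0.9325, H(X) = 0.4686, H(Y|X) = 0.4639 (all in dits)

Chain rule: H(X,Y) = H(X) + H(Y|X)

Left side — joint entropy directly:
H(X,Y) = -Σ p(x,y) log p(x,y) = 0.9325 dits

Right side — compute H(Y|X) from the conditional distributions:
P(X) = (2/7, 3/7, 2/7), so H(X) = 0.4686 dits
H(Y|X) = Σ_x P(X=x) · H(Y|X=x):
  P(Y|X=0) = (1/4, 1/4, 1/2), H(Y|X=0) = 0.4515, weight P(X=0) = 2/7
  P(Y|X=1) = (5/12, 1/3, 1/4), H(Y|X=1) = 0.4680, weight P(X=1) = 3/7
  P(Y|X=2) = (1/4, 3/8, 3/8), H(Y|X=2) = 0.4700, weight P(X=2) = 2/7
H(Y|X) = 0.4639 dits

H(X) + H(Y|X) = 0.4686 + 0.4639 = 0.9325 dits

Both sides equal 0.9325 dits. ✓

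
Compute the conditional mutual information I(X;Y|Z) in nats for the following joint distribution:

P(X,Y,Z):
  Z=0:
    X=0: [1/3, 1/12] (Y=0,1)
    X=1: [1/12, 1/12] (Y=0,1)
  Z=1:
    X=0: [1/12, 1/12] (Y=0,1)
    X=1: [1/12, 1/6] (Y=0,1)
0.0307 nats

Conditional mutual information: I(X;Y|Z) = H(X|Z) + H(Y|Z) - H(X,Y|Z)

H(Z) = 0.6792
H(X,Z) = 1.3086 → H(X|Z) = 0.6294
H(Y,Z) = 1.3086 → H(Y|Z) = 0.6294
H(X,Y,Z) = 1.9073 → H(X,Y|Z) = 1.2281

I(X;Y|Z) = 0.6294 + 0.6294 - 1.2281 = 0.0307 nats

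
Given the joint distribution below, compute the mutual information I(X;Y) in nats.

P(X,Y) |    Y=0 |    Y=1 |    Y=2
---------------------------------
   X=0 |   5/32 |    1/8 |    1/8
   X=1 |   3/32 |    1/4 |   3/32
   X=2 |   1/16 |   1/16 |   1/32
0.0342 nats

Mutual information: I(X;Y) = H(X) + H(Y) - H(X,Y)

Marginals:
P(X) = (13/32, 7/16, 5/32), H(X) = 1.0177 nats
P(Y) = (5/16, 7/16, 1/4), H(Y) = 1.0717 nats

Joint entropy: H(X,Y) = 2.0552 nats

I(X;Y) = 1.0177 + 1.0717 - 2.0552 = 0.0342 nats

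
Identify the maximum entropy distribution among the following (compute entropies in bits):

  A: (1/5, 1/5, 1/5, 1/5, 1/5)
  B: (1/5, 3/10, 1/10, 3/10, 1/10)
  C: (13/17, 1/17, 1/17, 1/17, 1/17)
A

For a discrete distribution over n outcomes, entropy is maximized by the uniform distribution.

Computing entropies:
H(A) = 2.3219 bits
H(B) = 2.1710 bits
H(C) = 1.2577 bits

The uniform distribution (where all probabilities equal 1/5) achieves the maximum entropy of log_2(5) = 2.3219 bits.

Distribution A has the highest entropy.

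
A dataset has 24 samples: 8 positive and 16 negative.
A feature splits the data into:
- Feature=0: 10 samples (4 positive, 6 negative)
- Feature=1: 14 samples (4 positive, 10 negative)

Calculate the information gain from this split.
0.0102 bits

Information Gain = H(Y) - H(Y|Feature)

Before split:
P(positive) = 8/24 = 0.3333
H(Y) = 0.9183 bits

After split:
Feature=0: H = 0.9710 bits (weight = 10/24)
Feature=1: H = 0.8631 bits (weight = 14/24)
H(Y|Feature) = (10/24)×0.9710 + (14/24)×0.8631 = 0.9080 bits

Information Gain = 0.9183 - 0.9080 = 0.0102 bits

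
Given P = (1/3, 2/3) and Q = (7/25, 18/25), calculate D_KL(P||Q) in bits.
0.0098 bits

KL divergence: D_KL(P||Q) = Σ p(x) log(p(x)/q(x))

Computing term by term:
  x=0: 1/3 × log_2[(1/3)/(7/25)] = 1/3 × 0.2515 = 0.0838
  x=1: 2/3 × log_2[(2/3)/(18/25)] = 2/3 × -0.1110 = -0.0740

D_KL(P||Q) = 0.0098 bits

Note: KL divergence is always non-negative and equals 0 iff P = Q.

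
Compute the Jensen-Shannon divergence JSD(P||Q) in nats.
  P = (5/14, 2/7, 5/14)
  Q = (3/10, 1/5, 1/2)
0.0110 nats

Jensen-Shannon divergence is:
JSD(P||Q) = 0.5 × D_KL(P||M) + 0.5 × D_KL(Q||M)
where M = 0.5 × (P + Q) is the mixture distribution.

M = 0.5 × (5/14, 2/7, 5/14) + 0.5 × (3/10, 1/5, 1/2) = (0.328571, 0.242857, 3/7)

D_KL(P||M) = 0.0111 nats
D_KL(Q||M) = 0.0110 nats

JSD(P||Q) = 0.5 × 0.0111 + 0.5 × 0.0110 = 0.0110 nats

Unlike KL divergence, JSD is symmetric and bounded: 0 ≤ JSD ≤ log(2).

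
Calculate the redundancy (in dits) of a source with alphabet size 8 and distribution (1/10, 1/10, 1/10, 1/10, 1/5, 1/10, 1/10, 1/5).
0.0235 dits

Redundancy measures how far a source is from maximum entropy:
R = H_max - H(X)

Maximum entropy for 8 symbols: H_max = log_10(8) = 0.9031 dits
Actual entropy: H(X) = 0.8796 dits
Redundancy: R = 0.9031 - 0.8796 = 0.0235 dits

This redundancy represents potential for compression: the source could be compressed by 0.0235 dits per symbol.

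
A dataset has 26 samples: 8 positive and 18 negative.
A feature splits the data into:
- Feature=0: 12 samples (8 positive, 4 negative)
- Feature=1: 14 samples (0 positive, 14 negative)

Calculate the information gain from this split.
0.4667 bits

Information Gain = H(Y) - H(Y|Feature)

Before split:
P(positive) = 8/26 = 0.3077
H(Y) = 0.8905 bits

After split:
Feature=0: H = 0.9183 bits (weight = 12/26)
Feature=1: H = 0.0000 bits (weight = 14/26)
H(Y|Feature) = (12/26)×0.9183 + (14/26)×0.0000 = 0.4238 bits

Information Gain = 0.8905 - 0.4238 = 0.4667 bits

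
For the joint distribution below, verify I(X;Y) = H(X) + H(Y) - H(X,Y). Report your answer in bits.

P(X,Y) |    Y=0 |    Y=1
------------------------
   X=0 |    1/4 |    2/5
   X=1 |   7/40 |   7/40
I(X;Y) = 0.0089 bits

Mutual information has multiple equivalent forms:
- I(X;Y) = H(X) - H(X|Y)
- I(X;Y) = H(Y) - H(Y|X)
- I(X;Y) = H(X) + H(Y) - H(X,Y)

Computing all quantities:
H(X) = 0.9341, H(Y) = 0.9837, H(X,Y) = 1.9089
H(X|Y) = 0.9252, H(Y|X) = 0.9748

Verification:
H(X) - H(X|Y) = 0.9341 - 0.9252 = 0.0089
H(Y) - H(Y|X) = 0.9837 - 0.9748 = 0.0089
H(X) + H(Y) - H(X,Y) = 0.9341 + 0.9837 - 1.9089 = 0.0089

All forms give I(X;Y) = 0.0089 bits. ✓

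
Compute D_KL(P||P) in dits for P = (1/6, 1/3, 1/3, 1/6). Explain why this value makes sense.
0.0000 dits

KL divergence satisfies the Gibbs inequality: D_KL(P||Q) ≥ 0 for all distributions P, Q.

D_KL(P||Q) = Σ p(x) log(p(x)/q(x))
Each term is p(x) × log_10(p(x)/p(x)) = p(x) × log_10(1) = 0, so the sum is 0.
D_KL(P||Q) = 0.0000 dits

When P = Q, the KL divergence is exactly 0, as there is no 'divergence' between identical distributions.

This non-negativity is a fundamental property: relative entropy cannot be negative because it measures how different Q is from P.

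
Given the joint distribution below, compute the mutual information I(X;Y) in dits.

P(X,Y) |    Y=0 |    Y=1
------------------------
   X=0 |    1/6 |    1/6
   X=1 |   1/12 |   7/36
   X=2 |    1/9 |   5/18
0.0090 dits

Mutual information: I(X;Y) = H(X) + H(Y) - H(X,Y)

Marginals:
P(X) = (1/3, 5/18, 7/18), H(X) = 0.4731 dits
P(Y) = (13/36, 23/36), H(Y) = 0.2841 dits

Joint entropy: H(X,Y) = 0.7482 dits

I(X;Y) = 0.4731 + 0.2841 - 0.7482 = 0.0090 dits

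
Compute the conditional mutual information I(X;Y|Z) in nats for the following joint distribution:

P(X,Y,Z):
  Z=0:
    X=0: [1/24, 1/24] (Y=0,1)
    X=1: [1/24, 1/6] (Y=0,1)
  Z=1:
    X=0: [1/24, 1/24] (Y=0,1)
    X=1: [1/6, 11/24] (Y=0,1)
0.0214 nats

Conditional mutual information: I(X;Y|Z) = H(X|Z) + H(Y|Z) - H(X,Y|Z)

H(Z) = 0.6036
H(X,Z) = 1.0347 → H(X|Z) = 0.4311
H(Y,Z) = 1.2072 → H(Y|Z) = 0.6036
H(X,Y,Z) = 1.6169 → H(X,Y|Z) = 1.0133

I(X;Y|Z) = 0.4311 + 0.6036 - 1.0133 = 0.0214 nats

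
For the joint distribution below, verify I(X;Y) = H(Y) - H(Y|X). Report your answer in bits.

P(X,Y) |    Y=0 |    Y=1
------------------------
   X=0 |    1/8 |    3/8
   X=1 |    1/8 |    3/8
I(X;Y) = 0.0000 bits

Mutual information has multiple equivalent forms:
- I(X;Y) = H(X) - H(X|Y)
- I(X;Y) = H(Y) - H(Y|X)
- I(X;Y) = H(X) + H(Y) - H(X,Y)

Computing all quantities:
H(X) = 1.0000, H(Y) = 0.8113, H(X,Y) = 1.8113
H(X|Y) = 1.0000, H(Y|X) = 0.8113

Verification:
H(X) - H(X|Y) = 1.0000 - 1.0000 = 0.0000
H(Y) - H(Y|X) = 0.8113 - 0.8113 = 0.0000
H(X) + H(Y) - H(X,Y) = 1.0000 + 0.8113 - 1.8113 = 0.0000

All forms give I(X;Y) = 0.0000 bits. ✓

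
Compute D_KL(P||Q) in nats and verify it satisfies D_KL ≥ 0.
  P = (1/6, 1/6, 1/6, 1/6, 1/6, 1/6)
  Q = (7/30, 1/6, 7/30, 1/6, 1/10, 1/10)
0.0581 nats

KL divergence satisfies the Gibbs inequality: D_KL(P||Q) ≥ 0 for all distributions P, Q.

D_KL(P||Q) = Σ p(x) log(p(x)/q(x))
Term by term:
  x=0: 1/6 × log_e[(1/6)/(7/30)] = -0.0561
  x=1: 1/6 × log_e[(1/6)/(1/6)] = 0.0000
  x=2: 1/6 × log_e[(1/6)/(7/30)] = -0.0561
  x=3: 1/6 × log_e[(1/6)/(1/6)] = 0.0000
  x=4: 1/6 × log_e[(1/6)/(1/10)] = 0.0851
  x=5: 1/6 × log_e[(1/6)/(1/10)] = 0.0851
D_KL(P||Q) = 0.0581 nats

D_KL(P||Q) = 0.0581 ≥ 0 ✓

This non-negativity is a fundamental property: relative entropy cannot be negative because it measures how different Q is from P.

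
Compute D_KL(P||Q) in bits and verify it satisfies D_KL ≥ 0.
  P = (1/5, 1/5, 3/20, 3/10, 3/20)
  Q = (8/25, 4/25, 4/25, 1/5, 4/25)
0.0763 bits

KL divergence satisfies the Gibbs inequality: D_KL(P||Q) ≥ 0 for all distributions P, Q.

D_KL(P||Q) = Σ p(x) log(p(x)/q(x))
Term by term:
  x=0: 1/5 × log_2[(1/5)/(8/25)] = -0.1356
  x=1: 1/5 × log_2[(1/5)/(4/25)] = 0.0644
  x=2: 3/20 × log_2[(3/20)/(4/25)] = -0.0140
  x=3: 3/10 × log_2[(3/10)/(1/5)] = 0.1755
  x=4: 3/20 × log_2[(3/20)/(4/25)] = -0.0140
D_KL(P||Q) = 0.0763 bits

D_KL(P||Q) = 0.0763 ≥ 0 ✓

This non-negativity is a fundamental property: relative entropy cannot be negative because it measures how different Q is from P.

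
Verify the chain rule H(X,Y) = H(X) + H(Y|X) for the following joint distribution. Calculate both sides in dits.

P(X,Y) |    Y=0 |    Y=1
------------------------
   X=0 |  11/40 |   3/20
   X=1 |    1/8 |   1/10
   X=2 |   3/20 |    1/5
H(X,Y) = 0.7540, H(X) = 0.4633, H(Y|X) = 0.2908 (all in dits)

Chain rule: H(X,Y) = H(X) + H(Y|X)

Left side — joint entropy directly:
H(X,Y) = -Σ p(x,y) log p(x,y) = 0.7540 dits

Right side — compute H(Y|X) from the conditional distributions:
P(X) = (17/40, 9/40, 7/20), so H(X) = 0.4633 dits
H(Y|X) = Σ_x P(X=x) · H(Y|X=x):
  P(Y|X=0) = (11/17, 6/17), H(Y|X=0) = 0.2820, weight P(X=0) = 17/40
  P(Y|X=1) = (5/9, 4/9), H(Y|X=1) = 0.2983, weight P(X=1) = 9/40
  P(Y|X=2) = (3/7, 4/7), H(Y|X=2) = 0.2966, weight P(X=2) = 7/20
H(Y|X) = 0.2908 dits

H(X) + H(Y|X) = 0.4633 + 0.2908 = 0.7540 dits

Both sides equal 0.7540 dits. ✓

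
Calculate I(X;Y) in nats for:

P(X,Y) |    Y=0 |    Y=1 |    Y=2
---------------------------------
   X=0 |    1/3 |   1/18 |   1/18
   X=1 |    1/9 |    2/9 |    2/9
0.1590 nats

Mutual information: I(X;Y) = H(X) + H(Y) - H(X,Y)

Marginals:
P(X) = (4/9, 5/9), H(X) = 0.6870 nats
P(Y) = (4/9, 5/18, 5/18), H(Y) = 1.0720 nats

Joint entropy: H(X,Y) = 1.6000 nats

I(X;Y) = 0.6870 + 1.0720 - 1.6000 = 0.1590 nats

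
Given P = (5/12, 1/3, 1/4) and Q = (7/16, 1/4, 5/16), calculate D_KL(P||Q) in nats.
0.0198 nats

KL divergence: D_KL(P||Q) = Σ p(x) log(p(x)/q(x))

Computing term by term:
  x=0: 5/12 × log_e[(5/12)/(7/16)] = 5/12 × -0.0488 = -0.0203
  x=1: 1/3 × log_e[(1/3)/(1/4)] = 1/3 × 0.2877 = 0.0959
  x=2: 1/4 × log_e[(1/4)/(5/16)] = 1/4 × -0.2231 = -0.0558

D_KL(P||Q) = 0.0198 nats

Note: KL divergence is always non-negative and equals 0 iff P = Q.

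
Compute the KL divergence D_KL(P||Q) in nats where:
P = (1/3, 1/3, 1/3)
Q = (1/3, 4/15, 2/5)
0.0136 nats

KL divergence: D_KL(P||Q) = Σ p(x) log(p(x)/q(x))

Computing term by term:
  x=0: 1/3 × log_e[(1/3)/(1/3)] = 1/3 × 0.0000 = 0.0000
  x=1: 1/3 × log_e[(1/3)/(4/15)] = 1/3 × 0.2231 = 0.0744
  x=2: 1/3 × log_e[(1/3)/(2/5)] = 1/3 × -0.1823 = -0.0608

D_KL(P||Q) = 0.0136 nats

Note: KL divergence is always non-negative and equals 0 iff P = Q.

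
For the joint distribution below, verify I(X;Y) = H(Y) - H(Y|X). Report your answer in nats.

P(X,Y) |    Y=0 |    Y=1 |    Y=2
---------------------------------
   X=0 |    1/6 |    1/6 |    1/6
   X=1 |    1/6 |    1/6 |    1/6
I(X;Y) = 0.0000 nats

Mutual information has multiple equivalent forms:
- I(X;Y) = H(X) - H(X|Y)
- I(X;Y) = H(Y) - H(Y|X)
- I(X;Y) = H(X) + H(Y) - H(X,Y)

Computing all quantities:
H(X) = 0.6931, H(Y) = 1.0986, H(X,Y) = 1.7918
H(X|Y) = 0.6931, H(Y|X) = 1.0986

Verification:
H(X) - H(X|Y) = 0.6931 - 0.6931 = 0.0000
H(Y) - H(Y|X) = 1.0986 - 1.0986 = 0.0000
H(X) + H(Y) - H(X,Y) = 0.6931 + 1.0986 - 1.7918 = 0.0000

All forms give I(X;Y) = 0.0000 nats. ✓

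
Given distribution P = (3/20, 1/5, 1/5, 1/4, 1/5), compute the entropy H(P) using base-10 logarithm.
0.6935 dits

Shannon entropy is H(X) = -Σ p(x) log p(x).

For P = (3/20, 1/5, 1/5, 1/4, 1/5):
H = -3/20 × log_10(3/20) -1/5 × log_10(1/5) -1/5 × log_10(1/5) -1/4 × log_10(1/4) -1/5 × log_10(1/5)
H = 0.6935 dits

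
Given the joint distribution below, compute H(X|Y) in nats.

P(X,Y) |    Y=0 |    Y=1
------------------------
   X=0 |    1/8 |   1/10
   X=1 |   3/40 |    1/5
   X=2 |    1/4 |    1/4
1.0114 nats

Using the chain rule: H(X|Y) = H(X,Y) - H(Y)

First, compute H(X,Y) = 1.6995 nats

Marginal P(Y) = (9/20, 11/20)
H(Y) = 0.6881 nats

H(X|Y) = H(X,Y) - H(Y) = 1.6995 - 0.6881 = 1.0114 nats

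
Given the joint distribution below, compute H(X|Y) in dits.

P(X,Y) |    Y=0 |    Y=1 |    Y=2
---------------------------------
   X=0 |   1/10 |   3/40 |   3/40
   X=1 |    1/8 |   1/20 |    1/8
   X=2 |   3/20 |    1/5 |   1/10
0.4477 dits

Using the chain rule: H(X|Y) = H(X,Y) - H(Y)

First, compute H(X,Y) = 0.9229 dits

Marginal P(Y) = (3/8, 13/40, 3/10)
H(Y) = 0.4752 dits

H(X|Y) = H(X,Y) - H(Y) = 0.9229 - 0.4752 = 0.4477 dits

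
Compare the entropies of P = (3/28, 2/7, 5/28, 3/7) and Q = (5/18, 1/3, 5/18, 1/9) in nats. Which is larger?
Q

Computing entropies in nats:
H(P) = 1.2680
H(Q) = 1.3220

Distribution Q has higher entropy.

Intuition: The distribution closer to uniform (more spread out) has higher entropy.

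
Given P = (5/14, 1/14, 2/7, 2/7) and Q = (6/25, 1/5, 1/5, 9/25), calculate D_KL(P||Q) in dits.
0.0453 dits

KL divergence: D_KL(P||Q) = Σ p(x) log(p(x)/q(x))

Computing term by term:
  x=0: 5/14 × log_10[(5/14)/(6/25)] = 5/14 × 0.1726 = 0.0617
  x=1: 1/14 × log_10[(1/14)/(1/5)] = 1/14 × -0.4472 = -0.0319
  x=2: 2/7 × log_10[(2/7)/(1/5)] = 2/7 × 0.1549 = 0.0443
  x=3: 2/7 × log_10[(2/7)/(9/25)] = 2/7 × -0.1004 = -0.0287

D_KL(P||Q) = 0.0453 dits

Note: KL divergence is always non-negative and equals 0 iff P = Q.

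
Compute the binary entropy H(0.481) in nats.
0.6924 nats

The binary entropy function is:
H(p) = -p log(p) - (1-p) log(1-p)

H(0.481) = -0.481 × log_e(0.481) - 0.519 × log_e(0.519)
H(0.481) = 0.6924 nats

Note: Binary entropy is maximized at p=0.5 (H=1 bit) and minimized at p=0 or p=1 (H=0).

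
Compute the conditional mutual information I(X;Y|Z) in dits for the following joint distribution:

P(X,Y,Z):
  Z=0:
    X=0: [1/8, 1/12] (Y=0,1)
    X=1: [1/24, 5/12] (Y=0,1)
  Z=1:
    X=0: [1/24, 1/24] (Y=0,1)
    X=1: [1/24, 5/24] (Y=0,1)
0.0487 dits

Conditional mutual information: I(X;Y|Z) = H(X|Z) + H(Y|Z) - H(X,Y|Z)

H(Z) = 0.2764
H(X,Z) = 0.5377 → H(X|Z) = 0.2612
H(Y,Z) = 0.5207 → H(Y|Z) = 0.2442
H(X,Y,Z) = 0.7332 → H(X,Y|Z) = 0.4568

I(X;Y|Z) = 0.2612 + 0.2442 - 0.4568 = 0.0487 dits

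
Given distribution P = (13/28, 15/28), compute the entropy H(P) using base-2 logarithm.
0.9963 bits

Shannon entropy is H(X) = -Σ p(x) log p(x).

For P = (13/28, 15/28):
H = -13/28 × log_2(13/28) -15/28 × log_2(15/28)
H = 0.9963 bits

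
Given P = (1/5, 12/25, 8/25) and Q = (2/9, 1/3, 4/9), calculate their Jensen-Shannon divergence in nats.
0.0120 nats

Jensen-Shannon divergence is:
JSD(P||Q) = 0.5 × D_KL(P||M) + 0.5 × D_KL(Q||M)
where M = 0.5 × (P + Q) is the mixture distribution.

M = 0.5 × (1/5, 12/25, 8/25) + 0.5 × (2/9, 1/3, 4/9) = (0.211111, 0.406667, 0.382222)

D_KL(P||M) = 0.0119 nats
D_KL(Q||M) = 0.0121 nats

JSD(P||Q) = 0.5 × 0.0119 + 0.5 × 0.0121 = 0.0120 nats

Unlike KL divergence, JSD is symmetric and bounded: 0 ≤ JSD ≤ log(2).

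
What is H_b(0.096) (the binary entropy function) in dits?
0.1373 dits

The binary entropy function is:
H(p) = -p log(p) - (1-p) log(1-p)

H(0.096) = -0.096 × log_10(0.096) - 0.904 × log_10(0.904)
H(0.096) = 0.1373 dits

Note: Binary entropy is maximized at p=0.5 (H=1 bit) and minimized at p=0 or p=1 (H=0).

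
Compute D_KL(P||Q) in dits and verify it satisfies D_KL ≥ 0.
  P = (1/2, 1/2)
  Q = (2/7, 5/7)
0.0441 dits

KL divergence satisfies the Gibbs inequality: D_KL(P||Q) ≥ 0 for all distributions P, Q.

D_KL(P||Q) = Σ p(x) log(p(x)/q(x))
Term by term:
  x=0: 1/2 × log_10[(1/2)/(2/7)] = 0.1215
  x=1: 1/2 × log_10[(1/2)/(5/7)] = -0.0775
D_KL(P||Q) = 0.0441 dits

D_KL(P||Q) = 0.0441 ≥ 0 ✓

This non-negativity is a fundamental property: relative entropy cannot be negative because it measures how different Q is from P.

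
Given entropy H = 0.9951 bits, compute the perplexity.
1.9932

Perplexity is 2^H (or exp(H) for natural log).

H = 0.9951 bits
Perplexity = 2^0.9951 = 1.9932

Interpretation: The model's uncertainty is equivalent to choosing uniformly among 2.0 options.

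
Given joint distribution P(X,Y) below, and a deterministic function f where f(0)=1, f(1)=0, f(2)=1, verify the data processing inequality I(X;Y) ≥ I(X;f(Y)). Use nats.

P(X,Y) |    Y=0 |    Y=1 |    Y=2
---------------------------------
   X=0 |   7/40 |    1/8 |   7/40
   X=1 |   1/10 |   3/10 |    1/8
I(X;Y) = 0.0504, I(X;f(Y)) = 0.0496, inequality holds: 0.0504 ≥ 0.0496

Data Processing Inequality: For any Markov chain X → Y → Z, we have I(X;Y) ≥ I(X;Z).

Here Z = f(Y) is a deterministic function of Y, forming X → Y → Z.

Original I(X;Y) = 0.0504 nats

After applying f:
P(X,Z) where Z=f(Y):
- P(X,Z=0) = P(X,Y=1)
- P(X,Z=1) = P(X,Y=0) + P(X,Y=2)

I(X;Z) = I(X;f(Y)) = 0.0496 nats

Verification: 0.0504 ≥ 0.0496 ✓

Information cannot be created by processing; the function f can only lose information about X.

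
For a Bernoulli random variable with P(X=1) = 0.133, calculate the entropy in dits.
0.1703 dits

The binary entropy function is:
H(p) = -p log(p) - (1-p) log(1-p)

H(0.133) = -0.133 × log_10(0.133) - 0.867 × log_10(0.867)
H(0.133) = 0.1703 dits

Note: Binary entropy is maximized at p=0.5 (H=1 bit) and minimized at p=0 or p=1 (H=0).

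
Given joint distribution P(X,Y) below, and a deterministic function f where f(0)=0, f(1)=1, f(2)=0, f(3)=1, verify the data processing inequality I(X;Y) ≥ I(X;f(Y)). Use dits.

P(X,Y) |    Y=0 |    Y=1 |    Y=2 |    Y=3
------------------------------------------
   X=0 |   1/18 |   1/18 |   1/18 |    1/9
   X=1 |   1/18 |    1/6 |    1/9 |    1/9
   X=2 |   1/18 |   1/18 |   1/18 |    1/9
I(X;Y) = 0.0120, I(X;f(Y)) = 0.0001, inequality holds: 0.0120 ≥ 0.0001

Data Processing Inequality: For any Markov chain X → Y → Z, we have I(X;Y) ≥ I(X;Z).

Here Z = f(Y) is a deterministic function of Y, forming X → Y → Z.

Original I(X;Y) = 0.0120 dits

After applying f:
P(X,Z) where Z=f(Y):
- P(X,Z=0) = P(X,Y=0) + P(X,Y=2)
- P(X,Z=1) = P(X,Y=1) + P(X,Y=3)

I(X;Z) = I(X;f(Y)) = 0.0001 dits

Verification: 0.0120 ≥ 0.0001 ✓

Information cannot be created by processing; the function f can only lose information about X.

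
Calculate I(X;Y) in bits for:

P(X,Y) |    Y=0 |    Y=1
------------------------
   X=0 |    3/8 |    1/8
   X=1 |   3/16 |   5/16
0.1058 bits

Mutual information: I(X;Y) = H(X) + H(Y) - H(X,Y)

Marginals:
P(X) = (1/2, 1/2), H(X) = 1.0000 bits
P(Y) = (9/16, 7/16), H(Y) = 0.9887 bits

Joint entropy: H(X,Y) = 1.8829 bits

I(X;Y) = 1.0000 + 0.9887 - 1.8829 = 0.1058 bits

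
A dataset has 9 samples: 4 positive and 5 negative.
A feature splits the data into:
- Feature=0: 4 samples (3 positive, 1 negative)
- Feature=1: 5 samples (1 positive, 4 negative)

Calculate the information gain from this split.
0.2294 bits

Information Gain = H(Y) - H(Y|Feature)

Before split:
P(positive) = 4/9 = 0.4444
H(Y) = 0.9911 bits

After split:
Feature=0: H = 0.8113 bits (weight = 4/9)
Feature=1: H = 0.7219 bits (weight = 5/9)
H(Y|Feature) = (4/9)×0.8113 + (5/9)×0.7219 = 0.7616 bits

Information Gain = 0.9911 - 0.7616 = 0.2294 bits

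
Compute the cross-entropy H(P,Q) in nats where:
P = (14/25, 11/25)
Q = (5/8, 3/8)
0.6948 nats

Cross-entropy: H(P,Q) = -Σ p(x) log q(x)

Alternatively: H(P,Q) = H(P) + D_KL(P||Q)
H(P) = 0.6859 nats
D_KL(P||Q) = 0.0088 nats

H(P,Q) = 0.6859 + 0.0088 = 0.6948 nats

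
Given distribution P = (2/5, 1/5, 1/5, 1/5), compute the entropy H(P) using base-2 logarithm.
1.9219 bits

Shannon entropy is H(X) = -Σ p(x) log p(x).

For P = (2/5, 1/5, 1/5, 1/5):
H = -2/5 × log_2(2/5) -1/5 × log_2(1/5) -1/5 × log_2(1/5) -1/5 × log_2(1/5)
H = 1.9219 bits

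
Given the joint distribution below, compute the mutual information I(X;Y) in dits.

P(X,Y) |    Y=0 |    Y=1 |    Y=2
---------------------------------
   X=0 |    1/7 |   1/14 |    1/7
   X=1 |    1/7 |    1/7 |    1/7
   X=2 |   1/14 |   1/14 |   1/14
0.0045 dits

Mutual information: I(X;Y) = H(X) + H(Y) - H(X,Y)

Marginals:
P(X) = (5/14, 3/7, 3/14), H(X) = 0.4608 dits
P(Y) = (5/14, 2/7, 5/14), H(Y) = 0.4748 dits

Joint entropy: H(X,Y) = 0.9311 dits

I(X;Y) = 0.4608 + 0.4748 - 0.9311 = 0.0045 dits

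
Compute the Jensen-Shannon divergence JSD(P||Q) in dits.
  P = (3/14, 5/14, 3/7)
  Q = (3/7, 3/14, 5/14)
0.0125 dits

Jensen-Shannon divergence is:
JSD(P||Q) = 0.5 × D_KL(P||M) + 0.5 × D_KL(Q||M)
where M = 0.5 × (P + Q) is the mixture distribution.

M = 0.5 × (3/14, 5/14, 3/7) + 0.5 × (3/7, 3/14, 5/14) = (9/28, 2/7, 11/28)

D_KL(P||M) = 0.0131 dits
D_KL(Q||M) = 0.0120 dits

JSD(P||Q) = 0.5 × 0.0131 + 0.5 × 0.0120 = 0.0125 dits

Unlike KL divergence, JSD is symmetric and bounded: 0 ≤ JSD ≤ log(2).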